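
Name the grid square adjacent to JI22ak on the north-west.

JI12xl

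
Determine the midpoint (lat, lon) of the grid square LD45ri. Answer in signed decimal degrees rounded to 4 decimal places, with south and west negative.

-54.6458, 49.4583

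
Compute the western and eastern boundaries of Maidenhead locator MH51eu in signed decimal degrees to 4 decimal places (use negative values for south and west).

70.3333, 70.4167

Field M=12, H=7: +12·20° lon, +7·10° lat → SW at lon 60°, lat -20°.
Square 5, 1: +5·2° lon, +1·1° lat → SW at lon 70°, lat -19°.
Subsquare e=4, u=20: +4·0.0833333° lon, +20·0.0416667° lat → SW at lon 70.3333°, lat -18.1667°.
Cell spans 0.0833333° lon × 0.0416667° lat.
west 70.3333, east 70.4167.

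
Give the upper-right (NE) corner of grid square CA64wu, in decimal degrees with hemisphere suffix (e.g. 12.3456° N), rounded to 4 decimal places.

Field C=2, A=0: +2·20° lon, +0·10° lat → SW at lon -140°, lat -90°.
Square 6, 4: +6·2° lon, +4·1° lat → SW at lon -128°, lat -86°.
Subsquare w=22, u=20: +22·0.0833333° lon, +20·0.0416667° lat → SW at lon -126.167°, lat -85.1667°.
Cell spans 0.0833333° lon × 0.0416667° lat. NE corner is SW corner plus one full cell.
latitude 85.1250° S, longitude 126.0833° W.

85.1250° S, 126.0833° W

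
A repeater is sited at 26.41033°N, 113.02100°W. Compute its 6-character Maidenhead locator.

DL36lj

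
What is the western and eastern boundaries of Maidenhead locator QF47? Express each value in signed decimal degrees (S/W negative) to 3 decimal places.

148.000, 150.000

Field Q=16, F=5: +16·20° lon, +5·10° lat → SW at lon 140°, lat -40°.
Square 4, 7: +4·2° lon, +7·1° lat → SW at lon 148°, lat -33°.
Cell spans 2° lon × 1° lat.
west 148.000, east 150.000.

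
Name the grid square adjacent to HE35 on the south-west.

HE24

Longitude square 3; −1 → 2.
Latitude square 5; −1 → 4.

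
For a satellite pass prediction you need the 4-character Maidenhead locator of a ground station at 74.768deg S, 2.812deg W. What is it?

Add 180° to longitude and 90° to latitude: 177.19, 15.23.
Field (20°×10°, letters A–R): lon ⌊177.19/20⌋ = 8 → I; lat ⌊15.23/10⌋ = 1 → B.
Square (2°×1°, digits 0–9): lon ⌊17.19/2⌋ = 8; lat ⌊5.23/1⌋ = 5.

IB85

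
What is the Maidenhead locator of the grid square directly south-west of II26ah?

Longitude subsquare a = 0; −1 → -1, wraps to 23 = x, carry into square.
Longitude square 2; −1 → 1.
Latitude subsquare h = 7; −1 → 6 = g.

II16xg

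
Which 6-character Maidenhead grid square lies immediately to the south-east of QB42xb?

QB52aa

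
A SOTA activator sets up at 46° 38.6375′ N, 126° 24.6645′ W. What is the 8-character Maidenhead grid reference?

CN66tp04

Add 180° to longitude and 90° to latitude: 53.58893, 136.64396.
Field: 53.58893/20 → 2 → C, 136.64396/10 → 13 → N; chars CN.
Square: 13.58893/2 → 6, 6.64396/1 → 6; chars 66.
Subsquare: 1.58893/0.0833333 → 19 → t, 0.64396/0.0416667 → 15 → p; chars tp.
Extended square: 0.00559/0.00833333 → 0, 0.01896/0.00416667 → 4; chars 04.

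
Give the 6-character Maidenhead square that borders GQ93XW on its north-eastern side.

HQ03ax

Longitude subsquare x = 23; +1 → 24, wraps to 0 = a, carry into square.
Longitude square 9; +1 → 10, wraps to 0, carry into field.
Longitude field G = 6; +1 → 7 = H.
Latitude subsquare w = 22; +1 → 23 = x.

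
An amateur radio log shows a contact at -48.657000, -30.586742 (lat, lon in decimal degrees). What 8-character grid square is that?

Offset from 180°W / 90°S: lon 149.41326°, lat 41.34300°.
Field: 149.41326/20 → 7 → H, 41.34300/10 → 4 → E; chars HE.
Square: 9.41326/2 → 4, 1.34300/1 → 1; chars 41.
Subsquare: 1.41326/0.0833333 → 16 → q, 0.34300/0.0416667 → 8 → i; chars qi.
Extended square: 0.07992/0.00833333 → 9, 0.00967/0.00416667 → 2; chars 92.

HE41qi92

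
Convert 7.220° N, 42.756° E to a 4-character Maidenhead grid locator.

Offset from 180°W / 90°S: lon 222.76°, lat 97.22°.
Field (20°×10°, letters A–R): lon ⌊222.76/20⌋ = 11 → L; lat ⌊97.22/10⌋ = 9 → J.
Square (2°×1°, digits 0–9): lon ⌊2.76/2⌋ = 1; lat ⌊7.22/1⌋ = 7.

LJ17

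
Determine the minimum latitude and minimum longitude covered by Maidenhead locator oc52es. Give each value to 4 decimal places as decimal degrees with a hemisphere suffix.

67.2500° S, 110.3333° E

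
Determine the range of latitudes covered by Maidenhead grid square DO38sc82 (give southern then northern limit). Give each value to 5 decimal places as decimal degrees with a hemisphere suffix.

58.09167° N, 58.09583° N

Field D=3, O=14: +3·20° lon, +14·10° lat → SW at lon -120°, lat 50°.
Square 3, 8: +3·2° lon, +8·1° lat → SW at lon -114°, lat 58°.
Subsquare s=18, c=2: +18·0.0833333° lon, +2·0.0416667° lat → SW at lon -112.5°, lat 58.0833°.
Extended square 8, 2: +8·0.00833333° lon, +2·0.00416667° lat → SW at lon -112.433°, lat 58.0917°.
Cell spans 0.00833333° lon × 0.00416667° lat.
south 58.09167° N, north 58.09583° N.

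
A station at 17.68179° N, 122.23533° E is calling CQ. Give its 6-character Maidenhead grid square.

PK17cq

Offset from 180°W / 90°S: lon 302.2353°, lat 107.6818°.
Field: lon ⌊302.2353/20⌋ = 15 → P; lat ⌊107.6818/10⌋ = 10 → K.
Square: lon ⌊2.2353/2⌋ = 1; lat ⌊7.6818/1⌋ = 7.
Subsquare: lon ⌊0.2353/0.0833333⌋ = 2 → c; lat ⌊0.6818/0.0416667⌋ = 16 → q.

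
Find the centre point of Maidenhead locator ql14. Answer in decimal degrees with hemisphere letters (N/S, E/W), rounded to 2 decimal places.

24.50° N, 143.00° E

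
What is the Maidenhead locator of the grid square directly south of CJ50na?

CI59nx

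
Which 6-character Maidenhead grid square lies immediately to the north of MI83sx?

MI84sa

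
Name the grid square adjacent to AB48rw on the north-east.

AB48sx

Longitude subsquare r = 17; +1 → 18 = s.
Latitude subsquare w = 22; +1 → 23 = x.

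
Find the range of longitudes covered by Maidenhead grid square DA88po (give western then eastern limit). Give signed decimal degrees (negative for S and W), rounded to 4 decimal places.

-102.7500, -102.6667

Field D=3, A=0: +3·20° lon, +0·10° lat → SW at lon -120°, lat -90°.
Square 8, 8: +8·2° lon, +8·1° lat → SW at lon -104°, lat -82°.
Subsquare p=15, o=14: +15·0.0833333° lon, +14·0.0416667° lat → SW at lon -102.75°, lat -81.4167°.
Cell spans 0.0833333° lon × 0.0416667° lat.
west -102.7500, east -102.6667.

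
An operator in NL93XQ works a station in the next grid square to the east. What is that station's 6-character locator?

OL03aq

Longitude subsquare x = 23; +1 → 24, wraps to 0 = a, carry into square.
Longitude square 9; +1 → 10, wraps to 0, carry into field.
Longitude field N = 13; +1 → 14 = O.
The latitude characters are unchanged.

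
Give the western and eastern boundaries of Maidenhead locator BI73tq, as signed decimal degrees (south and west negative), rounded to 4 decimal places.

Field B=1, I=8: +1·20° lon, +8·10° lat → SW at lon -160°, lat -10°.
Square 7, 3: +7·2° lon, +3·1° lat → SW at lon -146°, lat -7°.
Subsquare t=19, q=16: +19·0.0833333° lon, +16·0.0416667° lat → SW at lon -144.417°, lat -6.33333°.
Cell spans 0.0833333° lon × 0.0416667° lat.
west -144.4167, east -144.3333.

-144.4167, -144.3333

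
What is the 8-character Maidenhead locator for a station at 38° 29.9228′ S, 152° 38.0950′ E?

QF61hm60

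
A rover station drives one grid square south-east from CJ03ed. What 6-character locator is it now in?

Longitude subsquare e = 4; +1 → 5 = f.
Latitude subsquare d = 3; −1 → 2 = c.

CJ03fc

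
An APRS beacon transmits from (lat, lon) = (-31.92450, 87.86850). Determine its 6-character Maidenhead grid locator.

NF38wb

Shift to the Maidenhead origin (180°W, 90°S): lon 267.8685, lat 58.0755.
Field (20°×10°, letters A–R): lon ⌊267.8685/20⌋ = 13 → N; lat ⌊58.0755/10⌋ = 5 → F.
Square (2°×1°, digits 0–9): lon ⌊7.8685/2⌋ = 3; lat ⌊8.0755/1⌋ = 8.
Subsquare (5′×2.5′, letters a–x): lon ⌊1.8685/0.0833333⌋ = 22 → w; lat ⌊0.0755/0.0416667⌋ = 1 → b.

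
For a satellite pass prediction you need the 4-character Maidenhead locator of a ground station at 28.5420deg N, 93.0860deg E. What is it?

NL68

Offset from 180°W / 90°S: lon 273.09°, lat 118.54°.
Field (20°×10°, letters A–R): lon ⌊273.09/20⌋ = 13 → N; lat ⌊118.54/10⌋ = 11 → L.
Square (2°×1°, digits 0–9): lon ⌊13.09/2⌋ = 6; lat ⌊8.54/1⌋ = 8.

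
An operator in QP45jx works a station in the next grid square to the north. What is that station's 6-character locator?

Latitude subsquare x = 23; +1 → 24, wraps to 0 = a, carry into square.
Latitude square 5; +1 → 6.
The longitude characters are unchanged.

QP46ja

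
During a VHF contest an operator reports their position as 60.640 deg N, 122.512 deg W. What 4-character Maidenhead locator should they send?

Add 180° to longitude and 90° to latitude: 57.49, 150.64.
Field: 57.49/20 → 2 → C, 150.64/10 → 15 → P; chars CP.
Square: 17.49/2 → 8, 0.64/1 → 0; chars 80.

CP80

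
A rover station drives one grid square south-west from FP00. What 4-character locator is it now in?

EO99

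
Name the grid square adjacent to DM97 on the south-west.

Longitude square 9; −1 → 8.
Latitude square 7; −1 → 6.

DM86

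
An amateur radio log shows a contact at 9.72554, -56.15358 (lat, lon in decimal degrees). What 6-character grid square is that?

GJ19wr

Offset from 180°W / 90°S: lon 123.8464°, lat 99.7255°.
Field (20°×10°, letters A–R): lon ⌊123.8464/20⌋ = 6 → G; lat ⌊99.7255/10⌋ = 9 → J.
Square (2°×1°, digits 0–9): lon ⌊3.8464/2⌋ = 1; lat ⌊9.7255/1⌋ = 9.
Subsquare (5′×2.5′, letters a–x): lon ⌊1.8464/0.0833333⌋ = 22 → w; lat ⌊0.7255/0.0416667⌋ = 17 → r.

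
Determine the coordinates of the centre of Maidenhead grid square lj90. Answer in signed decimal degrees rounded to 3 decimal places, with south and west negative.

Field L=11, J=9: +11·20° lon, +9·10° lat → SW at lon 40°, lat 0°.
Square 9, 0: +9·2° lon, +0·1° lat → SW at lon 58°, lat 0°.
Cell spans 2° lon × 1° lat. Centre is SW corner plus half of each.
latitude 0.500, longitude 59.000.

0.500, 59.000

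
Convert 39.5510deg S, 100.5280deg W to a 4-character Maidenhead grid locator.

DF90

Add 180° to longitude and 90° to latitude: 79.47, 50.45.
Field: 79.47/20 → 3 → D, 50.45/10 → 5 → F; chars DF.
Square: 19.47/2 → 9, 0.45/1 → 0; chars 90.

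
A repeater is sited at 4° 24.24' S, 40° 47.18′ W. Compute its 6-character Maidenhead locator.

GI95oo

Offset from 180°W / 90°S: lon 139.2137°, lat 85.5960°.
Field: lon ⌊139.2137/20⌋ = 6 → G; lat ⌊85.5960/10⌋ = 8 → I.
Square: lon ⌊19.2137/2⌋ = 9; lat ⌊5.5960/1⌋ = 5.
Subsquare: lon ⌊1.2137/0.0833333⌋ = 14 → o; lat ⌊0.5960/0.0416667⌋ = 14 → o.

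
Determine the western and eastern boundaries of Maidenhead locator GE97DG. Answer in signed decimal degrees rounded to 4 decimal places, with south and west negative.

-41.7500, -41.6667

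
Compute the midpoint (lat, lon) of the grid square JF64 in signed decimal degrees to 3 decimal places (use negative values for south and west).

-35.500, 13.000

Field J=9, F=5: +9·20° lon, +5·10° lat → SW at lon 0°, lat -40°.
Square 6, 4: +6·2° lon, +4·1° lat → SW at lon 12°, lat -36°.
Cell spans 2° lon × 1° lat. Centre is SW corner plus half of each.
latitude -35.500, longitude 13.000.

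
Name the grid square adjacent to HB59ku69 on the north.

HB59kv60

Latitude extended square 9; +1 → 10, wraps to 0, carry into subsquare.
Latitude subsquare u = 20; +1 → 21 = v.
The longitude characters are unchanged.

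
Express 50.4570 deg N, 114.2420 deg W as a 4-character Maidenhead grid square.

Offset from 180°W / 90°S: lon 65.76°, lat 140.46°.
Field: 65.76/20 → 3 → D, 140.46/10 → 14 → O; chars DO.
Square: 5.76/2 → 2, 0.46/1 → 0; chars 20.

DO20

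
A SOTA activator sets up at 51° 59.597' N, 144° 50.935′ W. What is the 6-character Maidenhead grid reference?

BO71nx

Offset from 180°W / 90°S: lon 35.1511°, lat 141.9933°.
Field (20°×10°, letters A–R): 35.1511/20 → 1 → B, 141.9933/10 → 14 → O; chars BO.
Square (2°×1°, digits 0–9): 15.1511/2 → 7, 1.9933/1 → 1; chars 71.
Subsquare (5′×2.5′, letters a–x): 1.1511/0.0833333 → 13 → n, 0.9933/0.0416667 → 23 → x; chars nx.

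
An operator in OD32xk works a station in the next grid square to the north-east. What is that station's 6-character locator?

Longitude subsquare x = 23; +1 → 24, wraps to 0 = a, carry into square.
Longitude square 3; +1 → 4.
Latitude subsquare k = 10; +1 → 11 = l.

OD42al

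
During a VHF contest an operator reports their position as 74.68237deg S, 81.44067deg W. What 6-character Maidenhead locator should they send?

Add 180° to longitude and 90° to latitude: 98.5593, 15.3176.
Field: lon ⌊98.5593/20⌋ = 4 → E; lat ⌊15.3176/10⌋ = 1 → B.
Square: lon ⌊18.5593/2⌋ = 9; lat ⌊5.3176/1⌋ = 5.
Subsquare: lon ⌊0.5593/0.0833333⌋ = 6 → g; lat ⌊0.3176/0.0416667⌋ = 7 → h.

EB95gh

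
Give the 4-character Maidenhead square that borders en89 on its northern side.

EO80

Latitude square 9; +1 → 10, wraps to 0, carry into field.
Latitude field N = 13; +1 → 14 = O.
The longitude characters are unchanged.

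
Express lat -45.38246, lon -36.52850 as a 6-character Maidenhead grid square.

Offset from 180°W / 90°S: lon 143.4715°, lat 44.6175°.
Field (20°×10°, letters A–R): lon ⌊143.4715/20⌋ = 7 → H; lat ⌊44.6175/10⌋ = 4 → E.
Square (2°×1°, digits 0–9): lon ⌊3.4715/2⌋ = 1; lat ⌊4.6175/1⌋ = 4.
Subsquare (5′×2.5′, letters a–x): lon ⌊1.4715/0.0833333⌋ = 17 → r; lat ⌊0.6175/0.0416667⌋ = 14 → o.

HE14ro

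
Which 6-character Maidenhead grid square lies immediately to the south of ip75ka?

IP74kx

Latitude subsquare a = 0; −1 → -1, wraps to 23 = x, carry into square.
Latitude square 5; −1 → 4.
The longitude characters are unchanged.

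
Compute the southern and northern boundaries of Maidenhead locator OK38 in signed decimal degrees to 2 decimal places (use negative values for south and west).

Field O=14, K=10: +14·20° lon, +10·10° lat → SW at lon 100°, lat 10°.
Square 3, 8: +3·2° lon, +8·1° lat → SW at lon 106°, lat 18°.
Cell spans 2° lon × 1° lat.
south 18.00, north 19.00.

18.00, 19.00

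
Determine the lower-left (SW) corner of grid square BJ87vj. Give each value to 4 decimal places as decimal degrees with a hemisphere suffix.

Field B=1, J=9: +1·20° lon, +9·10° lat → SW at lon -160°, lat 0°.
Square 8, 7: +8·2° lon, +7·1° lat → SW at lon -144°, lat 7°.
Subsquare v=21, j=9: +21·0.0833333° lon, +9·0.0416667° lat → SW at lon -142.25°, lat 7.375°.
latitude 7.3750° N, longitude 142.2500° W.

7.3750° N, 142.2500° W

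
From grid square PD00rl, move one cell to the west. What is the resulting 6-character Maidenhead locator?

PD00ql

Longitude subsquare r = 17; −1 → 16 = q.
The latitude characters are unchanged.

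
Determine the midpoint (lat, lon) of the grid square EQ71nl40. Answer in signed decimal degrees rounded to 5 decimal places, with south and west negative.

Field E=4, Q=16: +4·20° lon, +16·10° lat → SW at lon -100°, lat 70°.
Square 7, 1: +7·2° lon, +1·1° lat → SW at lon -86°, lat 71°.
Subsquare n=13, l=11: +13·0.0833333° lon, +11·0.0416667° lat → SW at lon -84.9167°, lat 71.4583°.
Extended square 4, 0: +4·0.00833333° lon, +0·0.00416667° lat → SW at lon -84.8833°, lat 71.4583°.
Cell spans 0.00833333° lon × 0.00416667° lat. Centre is SW corner plus half of each.
latitude 71.46042, longitude -84.87917.

71.46042, -84.87917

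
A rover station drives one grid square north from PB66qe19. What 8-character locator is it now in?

PB66qf10

Latitude extended square 9; +1 → 10, wraps to 0, carry into subsquare.
Latitude subsquare e = 4; +1 → 5 = f.
The longitude characters are unchanged.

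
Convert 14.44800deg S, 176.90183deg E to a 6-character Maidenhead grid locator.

RH85kn

Offset from 180°W / 90°S: lon 356.9018°, lat 75.5520°.
Field: 356.9018/20 → 17 → R, 75.5520/10 → 7 → H; chars RH.
Square: 16.9018/2 → 8, 5.5520/1 → 5; chars 85.
Subsquare: 0.9018/0.0833333 → 10 → k, 0.5520/0.0416667 → 13 → n; chars kn.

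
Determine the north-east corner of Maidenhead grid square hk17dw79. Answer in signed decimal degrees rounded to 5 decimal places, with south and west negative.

Field H=7, K=10: +7·20° lon, +10·10° lat → SW at lon -40°, lat 10°.
Square 1, 7: +1·2° lon, +7·1° lat → SW at lon -38°, lat 17°.
Subsquare d=3, w=22: +3·0.0833333° lon, +22·0.0416667° lat → SW at lon -37.75°, lat 17.9167°.
Extended square 7, 9: +7·0.00833333° lon, +9·0.00416667° lat → SW at lon -37.6917°, lat 17.9542°.
Cell spans 0.00833333° lon × 0.00416667° lat. NE corner is SW corner plus one full cell.
latitude 17.95833, longitude -37.68333.

17.95833, -37.68333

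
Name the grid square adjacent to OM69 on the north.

Latitude square 9; +1 → 10, wraps to 0, carry into field.
Latitude field M = 12; +1 → 13 = N.
The longitude characters are unchanged.

ON60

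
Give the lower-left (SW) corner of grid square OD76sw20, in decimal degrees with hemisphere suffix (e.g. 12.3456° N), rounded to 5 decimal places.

53.08333° S, 115.51667° E

Field O=14, D=3: +14·20° lon, +3·10° lat → SW at lon 100°, lat -60°.
Square 7, 6: +7·2° lon, +6·1° lat → SW at lon 114°, lat -54°.
Subsquare s=18, w=22: +18·0.0833333° lon, +22·0.0416667° lat → SW at lon 115.5°, lat -53.0833°.
Extended square 2, 0: +2·0.00833333° lon, +0·0.00416667° lat → SW at lon 115.517°, lat -53.0833°.
latitude 53.08333° S, longitude 115.51667° E.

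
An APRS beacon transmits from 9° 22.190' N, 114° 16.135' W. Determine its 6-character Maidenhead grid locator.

Add 180° to longitude and 90° to latitude: 65.7311, 99.3698.
Field: lon ⌊65.7311/20⌋ = 3 → D; lat ⌊99.3698/10⌋ = 9 → J.
Square: lon ⌊5.7311/2⌋ = 2; lat ⌊9.3698/1⌋ = 9.
Subsquare: lon ⌊1.7311/0.0833333⌋ = 20 → u; lat ⌊0.3698/0.0416667⌋ = 8 → i.

DJ29ui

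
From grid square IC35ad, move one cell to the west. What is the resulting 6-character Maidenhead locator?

Longitude subsquare a = 0; −1 → -1, wraps to 23 = x, carry into square.
Longitude square 3; −1 → 2.
The latitude characters are unchanged.

IC25xd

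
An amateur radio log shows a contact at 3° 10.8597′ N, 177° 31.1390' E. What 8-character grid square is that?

Shift to the Maidenhead origin (180°W, 90°S): lon 357.51898, lat 93.18099.
Field: lon ⌊357.51898/20⌋ = 17 → R; lat ⌊93.18099/10⌋ = 9 → J.
Square: lon ⌊17.51898/2⌋ = 8; lat ⌊3.18099/1⌋ = 3.
Subsquare: lon ⌊1.51898/0.0833333⌋ = 18 → s; lat ⌊0.18099/0.0416667⌋ = 4 → e.
Extended square: lon ⌊0.01898/0.00833333⌋ = 2; lat ⌊0.01433/0.00416667⌋ = 3.

RJ83se23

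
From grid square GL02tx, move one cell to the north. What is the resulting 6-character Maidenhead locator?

Latitude subsquare x = 23; +1 → 24, wraps to 0 = a, carry into square.
Latitude square 2; +1 → 3.
The longitude characters are unchanged.

GL03ta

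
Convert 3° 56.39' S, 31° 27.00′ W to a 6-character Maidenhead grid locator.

Offset from 180°W / 90°S: lon 148.5500°, lat 86.0602°.
Field: lon ⌊148.5500/20⌋ = 7 → H; lat ⌊86.0602/10⌋ = 8 → I.
Square: lon ⌊8.5500/2⌋ = 4; lat ⌊6.0602/1⌋ = 6.
Subsquare: lon ⌊0.5500/0.0833333⌋ = 6 → g; lat ⌊0.0602/0.0416667⌋ = 1 → b.

HI46gb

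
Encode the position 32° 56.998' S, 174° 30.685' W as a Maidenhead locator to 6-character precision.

AF27rb

Offset from 180°W / 90°S: lon 5.4886°, lat 57.0500°.
Field (20°×10°, letters A–R): 5.4886/20 → 0 → A, 57.0500/10 → 5 → F; chars AF.
Square (2°×1°, digits 0–9): 5.4886/2 → 2, 7.0500/1 → 7; chars 27.
Subsquare (5′×2.5′, letters a–x): 1.4886/0.0833333 → 17 → r, 0.0500/0.0416667 → 1 → b; chars rb.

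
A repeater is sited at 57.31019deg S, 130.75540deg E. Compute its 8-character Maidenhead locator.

PD52jq05

Offset from 180°W / 90°S: lon 310.75540°, lat 32.68981°.
Field (20°×10°, letters A–R): 310.75540/20 → 15 → P, 32.68981/10 → 3 → D; chars PD.
Square (2°×1°, digits 0–9): 10.75540/2 → 5, 2.68981/1 → 2; chars 52.
Subsquare (5′×2.5′, letters a–x): 0.75540/0.0833333 → 9 → j, 0.68981/0.0416667 → 16 → q; chars jq.
Extended square (30″×15″, digits 0–9): 0.00540/0.00833333 → 0, 0.02314/0.00416667 → 5; chars 05.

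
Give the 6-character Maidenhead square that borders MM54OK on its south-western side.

Longitude subsquare o = 14; −1 → 13 = n.
Latitude subsquare k = 10; −1 → 9 = j.

MM54nj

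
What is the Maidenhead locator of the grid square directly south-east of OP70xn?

Longitude subsquare x = 23; +1 → 24, wraps to 0 = a, carry into square.
Longitude square 7; +1 → 8.
Latitude subsquare n = 13; −1 → 12 = m.

OP80am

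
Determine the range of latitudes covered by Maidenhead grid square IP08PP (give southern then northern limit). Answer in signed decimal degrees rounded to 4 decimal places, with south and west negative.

68.6250, 68.6667

Field I=8, P=15: +8·20° lon, +15·10° lat → SW at lon -20°, lat 60°.
Square 0, 8: +0·2° lon, +8·1° lat → SW at lon -20°, lat 68°.
Subsquare p=15, p=15: +15·0.0833333° lon, +15·0.0416667° lat → SW at lon -18.75°, lat 68.625°.
Cell spans 0.0833333° lon × 0.0416667° lat.
south 68.6250, north 68.6667.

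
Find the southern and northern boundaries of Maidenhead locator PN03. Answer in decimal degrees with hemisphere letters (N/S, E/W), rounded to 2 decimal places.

Field P=15, N=13: +15·20° lon, +13·10° lat → SW at lon 120°, lat 40°.
Square 0, 3: +0·2° lon, +3·1° lat → SW at lon 120°, lat 43°.
Cell spans 2° lon × 1° lat.
south 43.00° N, north 44.00° N.

43.00° N, 44.00° N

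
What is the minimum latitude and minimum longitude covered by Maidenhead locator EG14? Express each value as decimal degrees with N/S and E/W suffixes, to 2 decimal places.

26.00° S, 98.00° W

Field E=4, G=6: +4·20° lon, +6·10° lat → SW at lon -100°, lat -30°.
Square 1, 4: +1·2° lon, +4·1° lat → SW at lon -98°, lat -26°.
latitude 26.00° S, longitude 98.00° W.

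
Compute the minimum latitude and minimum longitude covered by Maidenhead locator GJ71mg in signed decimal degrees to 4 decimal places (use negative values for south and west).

Field G=6, J=9: +6·20° lon, +9·10° lat → SW at lon -60°, lat 0°.
Square 7, 1: +7·2° lon, +1·1° lat → SW at lon -46°, lat 1°.
Subsquare m=12, g=6: +12·0.0833333° lon, +6·0.0416667° lat → SW at lon -45°, lat 1.25°.
latitude 1.2500, longitude -45.0000.

1.2500, -45.0000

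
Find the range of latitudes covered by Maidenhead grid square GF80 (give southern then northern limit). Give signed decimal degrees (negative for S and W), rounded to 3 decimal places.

-40.000, -39.000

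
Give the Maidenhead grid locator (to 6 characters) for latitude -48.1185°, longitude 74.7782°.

ME71jv

Shift to the Maidenhead origin (180°W, 90°S): lon 254.7782, lat 41.8815.
Field: lon ⌊254.7782/20⌋ = 12 → M; lat ⌊41.8815/10⌋ = 4 → E.
Square: lon ⌊14.7782/2⌋ = 7; lat ⌊1.8815/1⌋ = 1.
Subsquare: lon ⌊0.7782/0.0833333⌋ = 9 → j; lat ⌊0.8815/0.0416667⌋ = 21 → v.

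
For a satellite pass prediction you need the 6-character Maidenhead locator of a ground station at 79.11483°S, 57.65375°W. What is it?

Shift to the Maidenhead origin (180°W, 90°S): lon 122.3462, lat 10.8852.
Field: lon ⌊122.3462/20⌋ = 6 → G; lat ⌊10.8852/10⌋ = 1 → B.
Square: lon ⌊2.3462/2⌋ = 1; lat ⌊0.8852/1⌋ = 0.
Subsquare: lon ⌊0.3462/0.0833333⌋ = 4 → e; lat ⌊0.8852/0.0416667⌋ = 21 → v.

GB10ev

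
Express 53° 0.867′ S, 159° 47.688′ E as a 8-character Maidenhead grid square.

Offset from 180°W / 90°S: lon 339.79480°, lat 36.98555°.
Field: lon ⌊339.79480/20⌋ = 16 → Q; lat ⌊36.98555/10⌋ = 3 → D.
Square: lon ⌊19.79480/2⌋ = 9; lat ⌊6.98555/1⌋ = 6.
Subsquare: lon ⌊1.79480/0.0833333⌋ = 21 → v; lat ⌊0.98555/0.0416667⌋ = 23 → x.
Extended square: lon ⌊0.04480/0.00833333⌋ = 5; lat ⌊0.02722/0.00416667⌋ = 6.

QD96vx56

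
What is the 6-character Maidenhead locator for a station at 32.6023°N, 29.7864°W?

Offset from 180°W / 90°S: lon 150.2136°, lat 122.6023°.
Field: lon ⌊150.2136/20⌋ = 7 → H; lat ⌊122.6023/10⌋ = 12 → M.
Square: lon ⌊10.2136/2⌋ = 5; lat ⌊2.6023/1⌋ = 2.
Subsquare: lon ⌊0.2136/0.0833333⌋ = 2 → c; lat ⌊0.6023/0.0416667⌋ = 14 → o.

HM52co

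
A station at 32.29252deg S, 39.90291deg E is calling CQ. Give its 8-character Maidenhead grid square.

Add 180° to longitude and 90° to latitude: 219.90291, 57.70748.
Field: 219.90291/20 → 10 → K, 57.70748/10 → 5 → F; chars KF.
Square: 19.90291/2 → 9, 7.70748/1 → 7; chars 97.
Subsquare: 1.90291/0.0833333 → 22 → w, 0.70748/0.0416667 → 16 → q; chars wq.
Extended square: 0.06958/0.00833333 → 8, 0.04081/0.00416667 → 9; chars 89.

KF97wq89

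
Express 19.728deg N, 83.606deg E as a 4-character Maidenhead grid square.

NK19

Shift to the Maidenhead origin (180°W, 90°S): lon 263.61, lat 109.73.
Field: lon ⌊263.61/20⌋ = 13 → N; lat ⌊109.73/10⌋ = 10 → K.
Square: lon ⌊3.61/2⌋ = 1; lat ⌊9.73/1⌋ = 9.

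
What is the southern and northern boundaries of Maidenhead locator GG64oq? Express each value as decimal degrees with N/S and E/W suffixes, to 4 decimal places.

Field G=6, G=6: +6·20° lon, +6·10° lat → SW at lon -60°, lat -30°.
Square 6, 4: +6·2° lon, +4·1° lat → SW at lon -48°, lat -26°.
Subsquare o=14, q=16: +14·0.0833333° lon, +16·0.0416667° lat → SW at lon -46.8333°, lat -25.3333°.
Cell spans 0.0833333° lon × 0.0416667° lat.
south 25.3333° S, north 25.2917° S.

25.3333° S, 25.2917° S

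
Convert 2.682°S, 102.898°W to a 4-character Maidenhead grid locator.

DI87

Shift to the Maidenhead origin (180°W, 90°S): lon 77.10, lat 87.32.
Field (20°×10°, letters A–R): lon ⌊77.10/20⌋ = 3 → D; lat ⌊87.32/10⌋ = 8 → I.
Square (2°×1°, digits 0–9): lon ⌊17.10/2⌋ = 8; lat ⌊7.32/1⌋ = 7.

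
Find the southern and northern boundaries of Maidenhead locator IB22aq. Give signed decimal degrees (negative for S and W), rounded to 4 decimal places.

Field I=8, B=1: +8·20° lon, +1·10° lat → SW at lon -20°, lat -80°.
Square 2, 2: +2·2° lon, +2·1° lat → SW at lon -16°, lat -78°.
Subsquare a=0, q=16: +0·0.0833333° lon, +16·0.0416667° lat → SW at lon -16°, lat -77.3333°.
Cell spans 0.0833333° lon × 0.0416667° lat.
south -77.3333, north -77.2917.

-77.3333, -77.2917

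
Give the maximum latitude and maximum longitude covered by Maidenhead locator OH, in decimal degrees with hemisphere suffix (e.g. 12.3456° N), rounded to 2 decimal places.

Field O=14, H=7: +14·20° lon, +7·10° lat → SW at lon 100°, lat -20°.
Cell spans 20° lon × 10° lat. NE corner is SW corner plus one full cell.
latitude 10.00° S, longitude 120.00° E.

10.00° S, 120.00° E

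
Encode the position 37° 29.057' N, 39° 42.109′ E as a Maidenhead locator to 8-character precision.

Offset from 180°W / 90°S: lon 219.70182°, lat 127.48428°.
Field: 219.70182/20 → 10 → K, 127.48428/10 → 12 → M; chars KM.
Square: 19.70182/2 → 9, 7.48428/1 → 7; chars 97.
Subsquare: 1.70182/0.0833333 → 20 → u, 0.48428/0.0416667 → 11 → l; chars ul.
Extended square: 0.03515/0.00833333 → 4, 0.02595/0.00416667 → 6; chars 46.

KM97ul46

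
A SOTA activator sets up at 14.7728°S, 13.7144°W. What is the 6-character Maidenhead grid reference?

IH35df

Offset from 180°W / 90°S: lon 166.2856°, lat 75.2272°.
Field: lon ⌊166.2856/20⌋ = 8 → I; lat ⌊75.2272/10⌋ = 7 → H.
Square: lon ⌊6.2856/2⌋ = 3; lat ⌊5.2272/1⌋ = 5.
Subsquare: lon ⌊0.2856/0.0833333⌋ = 3 → d; lat ⌊0.2272/0.0416667⌋ = 5 → f.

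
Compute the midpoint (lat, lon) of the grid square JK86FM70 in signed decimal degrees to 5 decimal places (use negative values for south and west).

16.50208, 16.47917

Field J=9, K=10: +9·20° lon, +10·10° lat → SW at lon 0°, lat 10°.
Square 8, 6: +8·2° lon, +6·1° lat → SW at lon 16°, lat 16°.
Subsquare f=5, m=12: +5·0.0833333° lon, +12·0.0416667° lat → SW at lon 16.4167°, lat 16.5°.
Extended square 7, 0: +7·0.00833333° lon, +0·0.00416667° lat → SW at lon 16.475°, lat 16.5°.
Cell spans 0.00833333° lon × 0.00416667° lat. Centre is SW corner plus half of each.
latitude 16.50208, longitude 16.47917.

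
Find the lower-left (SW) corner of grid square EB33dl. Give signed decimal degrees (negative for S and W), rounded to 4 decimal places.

-76.5417, -93.7500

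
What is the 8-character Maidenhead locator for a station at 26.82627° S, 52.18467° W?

GG33ve71

Offset from 180°W / 90°S: lon 127.81533°, lat 63.17373°.
Field: 127.81533/20 → 6 → G, 63.17373/10 → 6 → G; chars GG.
Square: 7.81533/2 → 3, 3.17373/1 → 3; chars 33.
Subsquare: 1.81533/0.0833333 → 21 → v, 0.17373/0.0416667 → 4 → e; chars ve.
Extended square: 0.06533/0.00833333 → 7, 0.00706/0.00416667 → 1; chars 71.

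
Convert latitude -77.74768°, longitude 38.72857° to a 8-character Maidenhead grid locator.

Add 180° to longitude and 90° to latitude: 218.72857, 12.25232.
Field: lon ⌊218.72857/20⌋ = 10 → K; lat ⌊12.25232/10⌋ = 1 → B.
Square: lon ⌊18.72857/2⌋ = 9; lat ⌊2.25232/1⌋ = 2.
Subsquare: lon ⌊0.72857/0.0833333⌋ = 8 → i; lat ⌊0.25232/0.0416667⌋ = 6 → g.
Extended square: lon ⌊0.06190/0.00833333⌋ = 7; lat ⌊0.00232/0.00416667⌋ = 0.

KB92ig70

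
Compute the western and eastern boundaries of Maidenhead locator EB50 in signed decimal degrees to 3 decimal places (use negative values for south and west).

-90.000, -88.000

Field E=4, B=1: +4·20° lon, +1·10° lat → SW at lon -100°, lat -80°.
Square 5, 0: +5·2° lon, +0·1° lat → SW at lon -90°, lat -80°.
Cell spans 2° lon × 1° lat.
west -90.000, east -88.000.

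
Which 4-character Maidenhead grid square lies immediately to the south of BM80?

Latitude square 0; −1 → -1, wraps to 9, carry into field.
Latitude field M = 12; −1 → 11 = L.
The longitude characters are unchanged.

BL89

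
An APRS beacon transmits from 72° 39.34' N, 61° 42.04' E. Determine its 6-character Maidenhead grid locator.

MQ02up

Offset from 180°W / 90°S: lon 241.7007°, lat 162.6557°.
Field: 241.7007/20 → 12 → M, 162.6557/10 → 16 → Q; chars MQ.
Square: 1.7007/2 → 0, 2.6557/1 → 2; chars 02.
Subsquare: 1.7007/0.0833333 → 20 → u, 0.6557/0.0416667 → 15 → p; chars up.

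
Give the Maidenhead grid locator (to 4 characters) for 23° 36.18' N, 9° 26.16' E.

JL43

Add 180° to longitude and 90° to latitude: 189.44, 113.60.
Field: lon ⌊189.44/20⌋ = 9 → J; lat ⌊113.60/10⌋ = 11 → L.
Square: lon ⌊9.44/2⌋ = 4; lat ⌊3.60/1⌋ = 3.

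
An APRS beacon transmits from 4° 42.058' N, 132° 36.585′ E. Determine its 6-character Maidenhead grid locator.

Offset from 180°W / 90°S: lon 312.6097°, lat 94.7010°.
Field: 312.6097/20 → 15 → P, 94.7010/10 → 9 → J; chars PJ.
Square: 12.6097/2 → 6, 4.7010/1 → 4; chars 64.
Subsquare: 0.6097/0.0833333 → 7 → h, 0.7010/0.0416667 → 16 → q; chars hq.

PJ64hq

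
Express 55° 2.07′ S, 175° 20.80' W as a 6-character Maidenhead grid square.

Shift to the Maidenhead origin (180°W, 90°S): lon 4.6533, lat 34.9655.
Field: 4.6533/20 → 0 → A, 34.9655/10 → 3 → D; chars AD.
Square: 4.6533/2 → 2, 4.9655/1 → 4; chars 24.
Subsquare: 0.6533/0.0833333 → 7 → h, 0.9655/0.0416667 → 23 → x; chars hx.

AD24hx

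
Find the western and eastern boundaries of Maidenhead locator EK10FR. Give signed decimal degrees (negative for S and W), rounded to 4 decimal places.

-97.5833, -97.5000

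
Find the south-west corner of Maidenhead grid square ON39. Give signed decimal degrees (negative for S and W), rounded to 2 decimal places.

49.00, 106.00

Field O=14, N=13: +14·20° lon, +13·10° lat → SW at lon 100°, lat 40°.
Square 3, 9: +3·2° lon, +9·1° lat → SW at lon 106°, lat 49°.
latitude 49.00, longitude 106.00.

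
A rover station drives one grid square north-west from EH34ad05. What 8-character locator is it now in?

EH24xd96

Longitude extended square 0; −1 → -1, wraps to 9, carry into subsquare.
Longitude subsquare a = 0; −1 → -1, wraps to 23 = x, carry into square.
Longitude square 3; −1 → 2.
Latitude extended square 5; +1 → 6.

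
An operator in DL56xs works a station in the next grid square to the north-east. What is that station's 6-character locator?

Longitude subsquare x = 23; +1 → 24, wraps to 0 = a, carry into square.
Longitude square 5; +1 → 6.
Latitude subsquare s = 18; +1 → 19 = t.

DL66at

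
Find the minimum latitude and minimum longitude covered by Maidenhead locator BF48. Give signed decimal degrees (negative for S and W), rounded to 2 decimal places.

-32.00, -152.00

Field B=1, F=5: +1·20° lon, +5·10° lat → SW at lon -160°, lat -40°.
Square 4, 8: +4·2° lon, +8·1° lat → SW at lon -152°, lat -32°.
latitude -32.00, longitude -152.00.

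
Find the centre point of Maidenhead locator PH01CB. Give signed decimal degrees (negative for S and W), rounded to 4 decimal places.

-18.9375, 120.2083

Field P=15, H=7: +15·20° lon, +7·10° lat → SW at lon 120°, lat -20°.
Square 0, 1: +0·2° lon, +1·1° lat → SW at lon 120°, lat -19°.
Subsquare c=2, b=1: +2·0.0833333° lon, +1·0.0416667° lat → SW at lon 120.167°, lat -18.9583°.
Cell spans 0.0833333° lon × 0.0416667° lat. Centre is SW corner plus half of each.
latitude -18.9375, longitude 120.2083.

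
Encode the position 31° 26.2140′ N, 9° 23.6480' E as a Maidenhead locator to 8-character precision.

Offset from 180°W / 90°S: lon 189.39413°, lat 121.43690°.
Field: lon ⌊189.39413/20⌋ = 9 → J; lat ⌊121.43690/10⌋ = 12 → M.
Square: lon ⌊9.39413/2⌋ = 4; lat ⌊1.43690/1⌋ = 1.
Subsquare: lon ⌊1.39413/0.0833333⌋ = 16 → q; lat ⌊0.43690/0.0416667⌋ = 10 → k.
Extended square: lon ⌊0.06080/0.00833333⌋ = 7; lat ⌊0.02023/0.00416667⌋ = 4.

JM41qk74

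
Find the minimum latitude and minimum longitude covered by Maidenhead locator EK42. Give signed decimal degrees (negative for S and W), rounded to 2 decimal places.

12.00, -92.00

Field E=4, K=10: +4·20° lon, +10·10° lat → SW at lon -100°, lat 10°.
Square 4, 2: +4·2° lon, +2·1° lat → SW at lon -92°, lat 12°.
latitude 12.00, longitude -92.00.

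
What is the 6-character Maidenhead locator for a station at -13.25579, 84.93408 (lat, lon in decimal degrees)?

Shift to the Maidenhead origin (180°W, 90°S): lon 264.9341, lat 76.7442.
Field (20°×10°, letters A–R): lon ⌊264.9341/20⌋ = 13 → N; lat ⌊76.7442/10⌋ = 7 → H.
Square (2°×1°, digits 0–9): lon ⌊4.9341/2⌋ = 2; lat ⌊6.7442/1⌋ = 6.
Subsquare (5′×2.5′, letters a–x): lon ⌊0.9341/0.0833333⌋ = 11 → l; lat ⌊0.7442/0.0416667⌋ = 17 → r.

NH26lr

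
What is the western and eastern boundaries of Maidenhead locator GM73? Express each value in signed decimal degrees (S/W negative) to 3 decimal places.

-46.000, -44.000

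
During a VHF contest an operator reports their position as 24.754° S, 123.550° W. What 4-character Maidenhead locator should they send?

CG85

Add 180° to longitude and 90° to latitude: 56.45, 65.25.
Field: 56.45/20 → 2 → C, 65.25/10 → 6 → G; chars CG.
Square: 16.45/2 → 8, 5.25/1 → 5; chars 85.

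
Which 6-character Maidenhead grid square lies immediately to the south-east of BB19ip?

Longitude subsquare i = 8; +1 → 9 = j.
Latitude subsquare p = 15; −1 → 14 = o.

BB19jo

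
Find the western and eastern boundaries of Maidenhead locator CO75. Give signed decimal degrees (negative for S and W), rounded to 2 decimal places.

Field C=2, O=14: +2·20° lon, +14·10° lat → SW at lon -140°, lat 50°.
Square 7, 5: +7·2° lon, +5·1° lat → SW at lon -126°, lat 55°.
Cell spans 2° lon × 1° lat.
west -126.00, east -124.00.

-126.00, -124.00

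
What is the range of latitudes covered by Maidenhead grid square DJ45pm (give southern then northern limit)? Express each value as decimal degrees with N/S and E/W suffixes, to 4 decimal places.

5.5000° N, 5.5417° N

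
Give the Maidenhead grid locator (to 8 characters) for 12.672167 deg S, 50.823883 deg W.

GH47oh18

Offset from 180°W / 90°S: lon 129.17612°, lat 77.32783°.
Field: lon ⌊129.17612/20⌋ = 6 → G; lat ⌊77.32783/10⌋ = 7 → H.
Square: lon ⌊9.17612/2⌋ = 4; lat ⌊7.32783/1⌋ = 7.
Subsquare: lon ⌊1.17612/0.0833333⌋ = 14 → o; lat ⌊0.32783/0.0416667⌋ = 7 → h.
Extended square: lon ⌊0.00945/0.00833333⌋ = 1; lat ⌊0.03617/0.00416667⌋ = 8.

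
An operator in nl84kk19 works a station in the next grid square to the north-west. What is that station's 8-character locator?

NL84kl00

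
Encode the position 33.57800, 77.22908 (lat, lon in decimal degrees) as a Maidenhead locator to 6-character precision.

Add 180° to longitude and 90° to latitude: 257.2291, 123.5780.
Field (20°×10°, letters A–R): 257.2291/20 → 12 → M, 123.5780/10 → 12 → M; chars MM.
Square (2°×1°, digits 0–9): 17.2291/2 → 8, 3.5780/1 → 3; chars 83.
Subsquare (5′×2.5′, letters a–x): 1.2291/0.0833333 → 14 → o, 0.5780/0.0416667 → 13 → n; chars on.

MM83on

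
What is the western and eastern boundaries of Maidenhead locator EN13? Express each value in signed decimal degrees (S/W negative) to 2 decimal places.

-98.00, -96.00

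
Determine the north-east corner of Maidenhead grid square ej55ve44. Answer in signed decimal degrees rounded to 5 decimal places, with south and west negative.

Field E=4, J=9: +4·20° lon, +9·10° lat → SW at lon -100°, lat 0°.
Square 5, 5: +5·2° lon, +5·1° lat → SW at lon -90°, lat 5°.
Subsquare v=21, e=4: +21·0.0833333° lon, +4·0.0416667° lat → SW at lon -88.25°, lat 5.16667°.
Extended square 4, 4: +4·0.00833333° lon, +4·0.00416667° lat → SW at lon -88.2167°, lat 5.18333°.
Cell spans 0.00833333° lon × 0.00416667° lat. NE corner is SW corner plus one full cell.
latitude 5.18750, longitude -88.20833.

5.18750, -88.20833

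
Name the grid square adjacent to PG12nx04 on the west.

Longitude extended square 0; −1 → -1, wraps to 9, carry into subsquare.
Longitude subsquare n = 13; −1 → 12 = m.
The latitude characters are unchanged.

PG12mx94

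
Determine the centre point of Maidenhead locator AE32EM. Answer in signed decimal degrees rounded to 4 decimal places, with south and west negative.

Field A=0, E=4: +0·20° lon, +4·10° lat → SW at lon -180°, lat -50°.
Square 3, 2: +3·2° lon, +2·1° lat → SW at lon -174°, lat -48°.
Subsquare e=4, m=12: +4·0.0833333° lon, +12·0.0416667° lat → SW at lon -173.667°, lat -47.5°.
Cell spans 0.0833333° lon × 0.0416667° lat. Centre is SW corner plus half of each.
latitude -47.4792, longitude -173.6250.

-47.4792, -173.6250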